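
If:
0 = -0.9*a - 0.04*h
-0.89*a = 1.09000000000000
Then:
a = -1.22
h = 27.56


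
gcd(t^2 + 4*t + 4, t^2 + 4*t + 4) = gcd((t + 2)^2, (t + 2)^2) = t^2 + 4*t + 4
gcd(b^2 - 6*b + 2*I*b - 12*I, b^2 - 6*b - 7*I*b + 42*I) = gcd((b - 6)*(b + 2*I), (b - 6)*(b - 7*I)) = b - 6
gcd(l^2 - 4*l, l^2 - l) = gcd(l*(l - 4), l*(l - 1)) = l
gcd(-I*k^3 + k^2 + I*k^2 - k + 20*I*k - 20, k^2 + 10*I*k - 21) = 1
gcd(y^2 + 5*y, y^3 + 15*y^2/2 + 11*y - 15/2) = y + 5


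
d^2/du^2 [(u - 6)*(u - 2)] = 2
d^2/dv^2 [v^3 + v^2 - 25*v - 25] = 6*v + 2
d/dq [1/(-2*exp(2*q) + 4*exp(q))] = (exp(q) - 1)*exp(-q)/(exp(q) - 2)^2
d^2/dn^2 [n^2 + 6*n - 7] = 2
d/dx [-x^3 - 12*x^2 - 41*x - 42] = -3*x^2 - 24*x - 41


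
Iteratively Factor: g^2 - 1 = (g - 1)*(g + 1)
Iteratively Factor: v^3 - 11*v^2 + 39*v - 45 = (v - 3)*(v^2 - 8*v + 15) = (v - 3)^2*(v - 5)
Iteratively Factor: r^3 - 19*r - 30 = (r + 3)*(r^2 - 3*r - 10) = (r - 5)*(r + 3)*(r + 2)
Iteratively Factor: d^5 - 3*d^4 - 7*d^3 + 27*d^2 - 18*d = (d - 2)*(d^4 - d^3 - 9*d^2 + 9*d) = (d - 2)*(d - 1)*(d^3 - 9*d) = d*(d - 2)*(d - 1)*(d^2 - 9) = d*(d - 3)*(d - 2)*(d - 1)*(d + 3)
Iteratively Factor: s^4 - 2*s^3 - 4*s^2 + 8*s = (s - 2)*(s^3 - 4*s) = s*(s - 2)*(s^2 - 4) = s*(s - 2)*(s + 2)*(s - 2)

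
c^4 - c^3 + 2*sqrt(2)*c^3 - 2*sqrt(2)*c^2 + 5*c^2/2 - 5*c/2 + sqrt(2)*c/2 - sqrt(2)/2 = (c - 1)*(c + sqrt(2)/2)^2*(c + sqrt(2))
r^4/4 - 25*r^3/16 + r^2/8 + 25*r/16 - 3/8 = (r/4 + 1/4)*(r - 6)*(r - 1)*(r - 1/4)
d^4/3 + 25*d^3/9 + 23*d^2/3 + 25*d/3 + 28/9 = (d/3 + 1/3)*(d + 1)*(d + 7/3)*(d + 4)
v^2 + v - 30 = (v - 5)*(v + 6)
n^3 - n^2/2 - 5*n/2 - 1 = (n - 2)*(n + 1/2)*(n + 1)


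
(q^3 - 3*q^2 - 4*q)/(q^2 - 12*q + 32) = q*(q + 1)/(q - 8)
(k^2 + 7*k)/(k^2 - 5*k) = (k + 7)/(k - 5)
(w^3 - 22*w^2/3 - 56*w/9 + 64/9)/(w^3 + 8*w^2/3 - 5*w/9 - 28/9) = (3*w^2 - 26*w + 16)/(3*w^2 + 4*w - 7)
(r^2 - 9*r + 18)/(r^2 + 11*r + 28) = (r^2 - 9*r + 18)/(r^2 + 11*r + 28)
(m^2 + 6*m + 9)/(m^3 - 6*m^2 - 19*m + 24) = (m + 3)/(m^2 - 9*m + 8)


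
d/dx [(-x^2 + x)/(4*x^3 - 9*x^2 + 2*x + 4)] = (4*x^4 - 8*x^3 + 7*x^2 - 8*x + 4)/(16*x^6 - 72*x^5 + 97*x^4 - 4*x^3 - 68*x^2 + 16*x + 16)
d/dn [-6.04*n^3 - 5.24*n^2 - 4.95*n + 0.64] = -18.12*n^2 - 10.48*n - 4.95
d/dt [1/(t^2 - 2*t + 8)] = 2*(1 - t)/(t^2 - 2*t + 8)^2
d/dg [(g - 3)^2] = 2*g - 6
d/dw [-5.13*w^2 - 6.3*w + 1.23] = -10.26*w - 6.3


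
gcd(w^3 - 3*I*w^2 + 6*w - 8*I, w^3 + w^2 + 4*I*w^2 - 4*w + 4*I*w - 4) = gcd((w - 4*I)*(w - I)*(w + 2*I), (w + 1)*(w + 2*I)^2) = w + 2*I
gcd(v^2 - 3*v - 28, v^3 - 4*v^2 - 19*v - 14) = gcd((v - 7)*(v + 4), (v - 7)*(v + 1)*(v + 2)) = v - 7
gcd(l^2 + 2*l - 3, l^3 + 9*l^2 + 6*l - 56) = 1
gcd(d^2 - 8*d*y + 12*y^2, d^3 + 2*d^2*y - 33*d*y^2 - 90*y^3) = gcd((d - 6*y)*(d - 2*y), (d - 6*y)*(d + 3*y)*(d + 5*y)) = -d + 6*y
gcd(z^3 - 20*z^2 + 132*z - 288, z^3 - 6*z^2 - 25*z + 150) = z - 6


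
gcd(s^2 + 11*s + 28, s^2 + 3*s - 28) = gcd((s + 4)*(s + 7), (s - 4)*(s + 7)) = s + 7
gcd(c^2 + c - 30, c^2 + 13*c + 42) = c + 6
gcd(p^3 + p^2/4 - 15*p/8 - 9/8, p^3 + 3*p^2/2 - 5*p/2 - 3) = p^2 - p/2 - 3/2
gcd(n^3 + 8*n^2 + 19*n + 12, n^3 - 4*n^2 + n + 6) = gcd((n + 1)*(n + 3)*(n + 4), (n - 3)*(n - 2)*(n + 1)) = n + 1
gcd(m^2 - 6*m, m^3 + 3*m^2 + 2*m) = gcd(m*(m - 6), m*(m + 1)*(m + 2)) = m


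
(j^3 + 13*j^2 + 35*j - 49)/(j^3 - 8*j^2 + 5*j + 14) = (j^3 + 13*j^2 + 35*j - 49)/(j^3 - 8*j^2 + 5*j + 14)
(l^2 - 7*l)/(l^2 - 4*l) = (l - 7)/(l - 4)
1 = 1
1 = 1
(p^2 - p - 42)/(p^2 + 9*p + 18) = (p - 7)/(p + 3)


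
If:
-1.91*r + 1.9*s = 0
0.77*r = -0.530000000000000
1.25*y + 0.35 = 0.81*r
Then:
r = -0.69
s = -0.69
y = -0.73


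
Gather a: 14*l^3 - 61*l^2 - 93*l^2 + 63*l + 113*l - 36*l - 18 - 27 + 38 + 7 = 14*l^3 - 154*l^2 + 140*l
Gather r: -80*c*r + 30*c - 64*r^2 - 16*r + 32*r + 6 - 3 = 30*c - 64*r^2 + r*(16 - 80*c) + 3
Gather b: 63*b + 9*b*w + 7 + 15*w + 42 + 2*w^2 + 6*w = b*(9*w + 63) + 2*w^2 + 21*w + 49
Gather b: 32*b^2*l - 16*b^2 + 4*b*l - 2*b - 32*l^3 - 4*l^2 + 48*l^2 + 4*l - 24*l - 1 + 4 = b^2*(32*l - 16) + b*(4*l - 2) - 32*l^3 + 44*l^2 - 20*l + 3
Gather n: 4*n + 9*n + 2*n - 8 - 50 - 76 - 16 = 15*n - 150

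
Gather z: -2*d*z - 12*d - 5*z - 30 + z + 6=-12*d + z*(-2*d - 4) - 24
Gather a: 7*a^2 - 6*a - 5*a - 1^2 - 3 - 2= 7*a^2 - 11*a - 6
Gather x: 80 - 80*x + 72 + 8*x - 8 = 144 - 72*x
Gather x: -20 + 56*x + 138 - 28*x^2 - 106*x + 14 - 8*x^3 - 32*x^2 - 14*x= -8*x^3 - 60*x^2 - 64*x + 132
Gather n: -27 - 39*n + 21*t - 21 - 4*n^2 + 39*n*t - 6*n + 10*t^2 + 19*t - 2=-4*n^2 + n*(39*t - 45) + 10*t^2 + 40*t - 50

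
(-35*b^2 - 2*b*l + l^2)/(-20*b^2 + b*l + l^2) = (7*b - l)/(4*b - l)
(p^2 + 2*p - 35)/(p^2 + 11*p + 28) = (p - 5)/(p + 4)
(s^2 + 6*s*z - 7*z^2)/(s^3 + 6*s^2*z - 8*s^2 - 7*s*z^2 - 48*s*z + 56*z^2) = 1/(s - 8)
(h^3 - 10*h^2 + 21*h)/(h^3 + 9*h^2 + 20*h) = (h^2 - 10*h + 21)/(h^2 + 9*h + 20)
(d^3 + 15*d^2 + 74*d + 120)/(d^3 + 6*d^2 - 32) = (d^2 + 11*d + 30)/(d^2 + 2*d - 8)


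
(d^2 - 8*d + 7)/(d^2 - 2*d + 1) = (d - 7)/(d - 1)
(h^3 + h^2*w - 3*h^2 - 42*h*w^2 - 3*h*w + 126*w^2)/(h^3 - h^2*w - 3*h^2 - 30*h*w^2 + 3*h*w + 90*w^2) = (h + 7*w)/(h + 5*w)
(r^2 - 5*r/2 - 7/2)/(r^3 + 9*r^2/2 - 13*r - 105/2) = (r + 1)/(r^2 + 8*r + 15)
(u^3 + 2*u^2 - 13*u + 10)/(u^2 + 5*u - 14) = (u^2 + 4*u - 5)/(u + 7)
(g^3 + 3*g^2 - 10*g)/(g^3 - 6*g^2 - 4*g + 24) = g*(g + 5)/(g^2 - 4*g - 12)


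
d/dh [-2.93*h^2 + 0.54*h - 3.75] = 0.54 - 5.86*h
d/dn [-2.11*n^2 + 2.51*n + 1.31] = 2.51 - 4.22*n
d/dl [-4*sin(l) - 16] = -4*cos(l)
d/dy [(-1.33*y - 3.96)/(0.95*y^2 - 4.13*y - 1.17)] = (1.2635*y^2 + 7.524*y - 14.7987)/(0.9025*y^4 - 7.847*y^3 + 14.8339*y^2 + 9.6642*y + 1.3689)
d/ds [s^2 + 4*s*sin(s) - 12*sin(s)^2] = 4*s*cos(s) + 2*s + 4*sin(s) - 12*sin(2*s)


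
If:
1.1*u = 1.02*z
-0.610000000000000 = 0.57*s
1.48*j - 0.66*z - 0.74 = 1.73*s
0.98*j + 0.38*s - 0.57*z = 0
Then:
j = -4.58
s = -1.07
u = -7.97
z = -8.59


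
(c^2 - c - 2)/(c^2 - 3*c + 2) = (c + 1)/(c - 1)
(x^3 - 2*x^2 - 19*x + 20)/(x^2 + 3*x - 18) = (x^3 - 2*x^2 - 19*x + 20)/(x^2 + 3*x - 18)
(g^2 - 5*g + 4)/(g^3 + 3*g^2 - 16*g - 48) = (g - 1)/(g^2 + 7*g + 12)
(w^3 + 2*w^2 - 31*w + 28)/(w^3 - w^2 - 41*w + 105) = (w^2 - 5*w + 4)/(w^2 - 8*w + 15)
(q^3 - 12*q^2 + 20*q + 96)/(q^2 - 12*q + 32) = (q^2 - 4*q - 12)/(q - 4)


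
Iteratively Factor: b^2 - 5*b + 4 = (b - 1)*(b - 4)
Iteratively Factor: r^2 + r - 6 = (r + 3)*(r - 2)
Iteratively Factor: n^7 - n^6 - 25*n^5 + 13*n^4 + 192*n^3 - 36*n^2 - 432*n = (n + 2)*(n^6 - 3*n^5 - 19*n^4 + 51*n^3 + 90*n^2 - 216*n) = (n + 2)*(n + 3)*(n^5 - 6*n^4 - n^3 + 54*n^2 - 72*n) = (n + 2)*(n + 3)^2*(n^4 - 9*n^3 + 26*n^2 - 24*n) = (n - 2)*(n + 2)*(n + 3)^2*(n^3 - 7*n^2 + 12*n) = n*(n - 2)*(n + 2)*(n + 3)^2*(n^2 - 7*n + 12) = n*(n - 3)*(n - 2)*(n + 2)*(n + 3)^2*(n - 4)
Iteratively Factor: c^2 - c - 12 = (c - 4)*(c + 3)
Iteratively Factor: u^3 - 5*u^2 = (u - 5)*(u^2) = u*(u - 5)*(u)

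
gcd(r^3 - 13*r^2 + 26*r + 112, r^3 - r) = 1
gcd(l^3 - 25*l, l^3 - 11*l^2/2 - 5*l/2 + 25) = l - 5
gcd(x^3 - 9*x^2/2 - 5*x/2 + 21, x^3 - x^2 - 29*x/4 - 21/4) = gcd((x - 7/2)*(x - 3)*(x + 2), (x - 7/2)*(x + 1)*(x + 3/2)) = x - 7/2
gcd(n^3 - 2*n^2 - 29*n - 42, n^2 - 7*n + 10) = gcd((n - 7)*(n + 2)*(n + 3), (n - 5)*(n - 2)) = 1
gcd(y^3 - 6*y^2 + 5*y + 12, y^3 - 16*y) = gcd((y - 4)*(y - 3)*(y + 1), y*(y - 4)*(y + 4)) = y - 4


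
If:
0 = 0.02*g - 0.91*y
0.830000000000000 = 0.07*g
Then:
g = 11.86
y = 0.26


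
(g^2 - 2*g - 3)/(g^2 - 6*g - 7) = (g - 3)/(g - 7)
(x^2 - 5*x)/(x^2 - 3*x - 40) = x*(5 - x)/(-x^2 + 3*x + 40)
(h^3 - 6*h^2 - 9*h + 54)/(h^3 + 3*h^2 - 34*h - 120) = (h^2 - 9)/(h^2 + 9*h + 20)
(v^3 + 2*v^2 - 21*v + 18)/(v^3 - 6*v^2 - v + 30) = (v^2 + 5*v - 6)/(v^2 - 3*v - 10)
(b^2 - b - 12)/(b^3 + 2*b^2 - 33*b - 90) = (b - 4)/(b^2 - b - 30)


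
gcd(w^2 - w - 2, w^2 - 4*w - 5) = w + 1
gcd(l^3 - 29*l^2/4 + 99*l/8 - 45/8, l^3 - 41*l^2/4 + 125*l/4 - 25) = l - 5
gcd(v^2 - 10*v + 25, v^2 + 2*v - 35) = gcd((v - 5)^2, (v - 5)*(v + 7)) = v - 5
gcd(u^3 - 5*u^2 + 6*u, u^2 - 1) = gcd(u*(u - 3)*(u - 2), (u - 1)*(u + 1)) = 1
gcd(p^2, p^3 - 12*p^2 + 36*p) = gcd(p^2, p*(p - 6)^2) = p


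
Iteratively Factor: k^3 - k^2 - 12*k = (k)*(k^2 - k - 12) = k*(k - 4)*(k + 3)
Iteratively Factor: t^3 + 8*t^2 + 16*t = (t + 4)*(t^2 + 4*t) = t*(t + 4)*(t + 4)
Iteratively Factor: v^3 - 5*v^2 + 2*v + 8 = (v + 1)*(v^2 - 6*v + 8) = (v - 2)*(v + 1)*(v - 4)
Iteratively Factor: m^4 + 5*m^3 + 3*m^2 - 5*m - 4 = (m + 1)*(m^3 + 4*m^2 - m - 4) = (m + 1)*(m + 4)*(m^2 - 1) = (m - 1)*(m + 1)*(m + 4)*(m + 1)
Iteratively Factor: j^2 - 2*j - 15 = (j + 3)*(j - 5)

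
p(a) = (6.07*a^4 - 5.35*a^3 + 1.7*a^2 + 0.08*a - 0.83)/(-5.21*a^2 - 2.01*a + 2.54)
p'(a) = (10.42*a + 2.01)*(6.07*a^4 - 5.35*a^3 + 1.7*a^2 + 0.08*a - 0.83)/(-5.21*a^2 - 2.01*a + 2.54)^2 + (24.28*a^3 - 16.05*a^2 + 3.4*a + 0.08)/(-5.21*a^2 - 2.01*a + 2.54)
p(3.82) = -12.55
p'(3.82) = -7.49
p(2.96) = -6.96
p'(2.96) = -5.51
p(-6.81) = -65.76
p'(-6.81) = 17.31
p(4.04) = -14.25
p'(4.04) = -7.99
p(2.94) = -6.85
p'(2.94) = -5.47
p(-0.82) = 8.67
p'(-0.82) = -122.00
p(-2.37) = -12.35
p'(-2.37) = 6.43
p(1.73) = -1.88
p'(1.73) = -2.78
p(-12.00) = -187.06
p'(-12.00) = 29.43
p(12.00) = -151.42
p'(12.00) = -26.49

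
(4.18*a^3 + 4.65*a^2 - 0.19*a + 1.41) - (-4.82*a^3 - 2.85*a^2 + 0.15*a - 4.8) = 9.0*a^3 + 7.5*a^2 - 0.34*a + 6.21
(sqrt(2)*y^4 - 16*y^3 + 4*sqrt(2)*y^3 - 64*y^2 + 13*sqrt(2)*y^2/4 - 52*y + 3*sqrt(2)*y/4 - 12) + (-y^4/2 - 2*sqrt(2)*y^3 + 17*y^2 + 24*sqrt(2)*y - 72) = -y^4/2 + sqrt(2)*y^4 - 16*y^3 + 2*sqrt(2)*y^3 - 47*y^2 + 13*sqrt(2)*y^2/4 - 52*y + 99*sqrt(2)*y/4 - 84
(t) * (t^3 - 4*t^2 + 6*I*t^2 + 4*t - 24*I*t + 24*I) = t^4 - 4*t^3 + 6*I*t^3 + 4*t^2 - 24*I*t^2 + 24*I*t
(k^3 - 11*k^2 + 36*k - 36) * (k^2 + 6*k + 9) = k^5 - 5*k^4 - 21*k^3 + 81*k^2 + 108*k - 324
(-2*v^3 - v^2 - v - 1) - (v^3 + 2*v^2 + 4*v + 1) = -3*v^3 - 3*v^2 - 5*v - 2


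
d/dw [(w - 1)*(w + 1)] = 2*w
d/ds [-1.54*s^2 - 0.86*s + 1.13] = -3.08*s - 0.86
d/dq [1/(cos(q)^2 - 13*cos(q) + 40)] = (2*cos(q) - 13)*sin(q)/(cos(q)^2 - 13*cos(q) + 40)^2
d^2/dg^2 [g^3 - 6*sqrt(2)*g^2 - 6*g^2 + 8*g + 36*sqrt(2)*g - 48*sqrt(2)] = 6*g - 12*sqrt(2) - 12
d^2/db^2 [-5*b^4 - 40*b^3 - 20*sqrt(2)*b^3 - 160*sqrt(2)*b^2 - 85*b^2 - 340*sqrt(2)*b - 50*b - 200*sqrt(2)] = -60*b^2 - 240*b - 120*sqrt(2)*b - 320*sqrt(2) - 170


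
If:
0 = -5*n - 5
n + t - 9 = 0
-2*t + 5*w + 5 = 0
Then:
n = -1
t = 10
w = 3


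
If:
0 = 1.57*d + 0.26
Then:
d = -0.17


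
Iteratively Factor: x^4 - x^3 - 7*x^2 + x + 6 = (x + 1)*(x^3 - 2*x^2 - 5*x + 6) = (x - 3)*(x + 1)*(x^2 + x - 2) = (x - 3)*(x - 1)*(x + 1)*(x + 2)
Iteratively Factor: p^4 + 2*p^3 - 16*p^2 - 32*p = (p + 4)*(p^3 - 2*p^2 - 8*p) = (p - 4)*(p + 4)*(p^2 + 2*p) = p*(p - 4)*(p + 4)*(p + 2)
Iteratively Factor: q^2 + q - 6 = (q - 2)*(q + 3)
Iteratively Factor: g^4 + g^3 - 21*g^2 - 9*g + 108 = (g + 3)*(g^3 - 2*g^2 - 15*g + 36) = (g - 3)*(g + 3)*(g^2 + g - 12) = (g - 3)*(g + 3)*(g + 4)*(g - 3)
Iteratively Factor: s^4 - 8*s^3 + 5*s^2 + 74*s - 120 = (s - 2)*(s^3 - 6*s^2 - 7*s + 60) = (s - 2)*(s + 3)*(s^2 - 9*s + 20) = (s - 5)*(s - 2)*(s + 3)*(s - 4)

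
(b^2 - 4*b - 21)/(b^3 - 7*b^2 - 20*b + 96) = (b^2 - 4*b - 21)/(b^3 - 7*b^2 - 20*b + 96)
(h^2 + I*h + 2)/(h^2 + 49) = (h^2 + I*h + 2)/(h^2 + 49)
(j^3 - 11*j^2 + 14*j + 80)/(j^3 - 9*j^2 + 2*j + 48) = (j - 5)/(j - 3)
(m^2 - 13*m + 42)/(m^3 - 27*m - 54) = (m - 7)/(m^2 + 6*m + 9)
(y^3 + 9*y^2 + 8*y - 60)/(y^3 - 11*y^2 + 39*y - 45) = (y^3 + 9*y^2 + 8*y - 60)/(y^3 - 11*y^2 + 39*y - 45)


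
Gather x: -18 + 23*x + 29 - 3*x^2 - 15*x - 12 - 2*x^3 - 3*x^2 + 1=-2*x^3 - 6*x^2 + 8*x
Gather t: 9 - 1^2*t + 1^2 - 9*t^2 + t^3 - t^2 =t^3 - 10*t^2 - t + 10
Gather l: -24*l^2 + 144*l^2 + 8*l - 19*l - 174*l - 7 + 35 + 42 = 120*l^2 - 185*l + 70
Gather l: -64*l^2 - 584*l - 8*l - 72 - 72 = -64*l^2 - 592*l - 144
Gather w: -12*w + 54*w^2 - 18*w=54*w^2 - 30*w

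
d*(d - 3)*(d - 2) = d^3 - 5*d^2 + 6*d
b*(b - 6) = b^2 - 6*b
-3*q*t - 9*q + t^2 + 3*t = (-3*q + t)*(t + 3)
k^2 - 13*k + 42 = (k - 7)*(k - 6)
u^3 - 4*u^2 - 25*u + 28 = (u - 7)*(u - 1)*(u + 4)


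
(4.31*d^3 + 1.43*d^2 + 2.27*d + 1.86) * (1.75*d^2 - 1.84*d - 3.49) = 7.5425*d^5 - 5.4279*d^4 - 13.7006*d^3 - 5.9125*d^2 - 11.3447*d - 6.4914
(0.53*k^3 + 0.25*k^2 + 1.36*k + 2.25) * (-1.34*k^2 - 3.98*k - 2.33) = -0.7102*k^5 - 2.4444*k^4 - 4.0523*k^3 - 9.0103*k^2 - 12.1238*k - 5.2425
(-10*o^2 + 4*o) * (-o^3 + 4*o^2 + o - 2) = 10*o^5 - 44*o^4 + 6*o^3 + 24*o^2 - 8*o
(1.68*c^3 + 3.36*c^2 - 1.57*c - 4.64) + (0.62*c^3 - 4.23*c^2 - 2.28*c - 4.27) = 2.3*c^3 - 0.870000000000001*c^2 - 3.85*c - 8.91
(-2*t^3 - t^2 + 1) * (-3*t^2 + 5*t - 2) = 6*t^5 - 7*t^4 - t^3 - t^2 + 5*t - 2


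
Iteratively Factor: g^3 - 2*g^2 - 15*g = (g + 3)*(g^2 - 5*g) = (g - 5)*(g + 3)*(g)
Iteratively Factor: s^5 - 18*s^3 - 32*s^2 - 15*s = (s + 1)*(s^4 - s^3 - 17*s^2 - 15*s) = (s + 1)^2*(s^3 - 2*s^2 - 15*s) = (s - 5)*(s + 1)^2*(s^2 + 3*s) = s*(s - 5)*(s + 1)^2*(s + 3)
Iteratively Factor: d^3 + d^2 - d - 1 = (d + 1)*(d^2 - 1) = (d - 1)*(d + 1)*(d + 1)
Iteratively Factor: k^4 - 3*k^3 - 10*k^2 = (k)*(k^3 - 3*k^2 - 10*k) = k^2*(k^2 - 3*k - 10) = k^2*(k - 5)*(k + 2)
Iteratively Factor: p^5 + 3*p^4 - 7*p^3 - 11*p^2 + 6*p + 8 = (p - 2)*(p^4 + 5*p^3 + 3*p^2 - 5*p - 4) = (p - 2)*(p + 4)*(p^3 + p^2 - p - 1) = (p - 2)*(p - 1)*(p + 4)*(p^2 + 2*p + 1) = (p - 2)*(p - 1)*(p + 1)*(p + 4)*(p + 1)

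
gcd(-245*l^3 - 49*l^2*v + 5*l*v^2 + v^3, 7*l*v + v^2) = 7*l + v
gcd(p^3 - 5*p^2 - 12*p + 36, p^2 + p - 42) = p - 6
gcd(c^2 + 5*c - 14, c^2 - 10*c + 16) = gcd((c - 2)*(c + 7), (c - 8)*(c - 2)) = c - 2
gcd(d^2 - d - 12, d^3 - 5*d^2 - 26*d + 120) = d - 4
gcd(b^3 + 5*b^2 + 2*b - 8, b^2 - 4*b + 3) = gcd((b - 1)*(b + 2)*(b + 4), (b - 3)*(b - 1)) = b - 1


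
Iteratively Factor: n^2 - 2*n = (n - 2)*(n)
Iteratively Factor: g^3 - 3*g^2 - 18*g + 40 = (g - 5)*(g^2 + 2*g - 8) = (g - 5)*(g - 2)*(g + 4)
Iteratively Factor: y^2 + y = (y + 1)*(y)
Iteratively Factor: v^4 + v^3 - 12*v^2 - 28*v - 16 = (v - 4)*(v^3 + 5*v^2 + 8*v + 4) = (v - 4)*(v + 2)*(v^2 + 3*v + 2) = (v - 4)*(v + 1)*(v + 2)*(v + 2)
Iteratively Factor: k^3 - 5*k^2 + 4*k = (k - 4)*(k^2 - k) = (k - 4)*(k - 1)*(k)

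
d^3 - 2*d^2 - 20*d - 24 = (d - 6)*(d + 2)^2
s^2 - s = s*(s - 1)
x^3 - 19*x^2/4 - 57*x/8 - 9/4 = (x - 6)*(x + 1/2)*(x + 3/4)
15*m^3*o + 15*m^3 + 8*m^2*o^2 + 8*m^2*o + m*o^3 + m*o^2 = (3*m + o)*(5*m + o)*(m*o + m)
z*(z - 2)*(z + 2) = z^3 - 4*z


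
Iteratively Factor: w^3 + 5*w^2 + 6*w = (w + 3)*(w^2 + 2*w) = w*(w + 3)*(w + 2)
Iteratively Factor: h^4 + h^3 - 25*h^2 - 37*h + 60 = (h + 4)*(h^3 - 3*h^2 - 13*h + 15) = (h - 1)*(h + 4)*(h^2 - 2*h - 15) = (h - 1)*(h + 3)*(h + 4)*(h - 5)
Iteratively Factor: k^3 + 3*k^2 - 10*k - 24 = (k - 3)*(k^2 + 6*k + 8) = (k - 3)*(k + 2)*(k + 4)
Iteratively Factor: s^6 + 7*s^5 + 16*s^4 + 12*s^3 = (s + 2)*(s^5 + 5*s^4 + 6*s^3) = (s + 2)^2*(s^4 + 3*s^3) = s*(s + 2)^2*(s^3 + 3*s^2) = s^2*(s + 2)^2*(s^2 + 3*s) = s^2*(s + 2)^2*(s + 3)*(s)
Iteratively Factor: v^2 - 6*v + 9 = (v - 3)*(v - 3)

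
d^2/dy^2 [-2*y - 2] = 0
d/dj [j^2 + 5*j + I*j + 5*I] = 2*j + 5 + I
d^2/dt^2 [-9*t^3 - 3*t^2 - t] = -54*t - 6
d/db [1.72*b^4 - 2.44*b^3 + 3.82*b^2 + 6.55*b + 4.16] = 6.88*b^3 - 7.32*b^2 + 7.64*b + 6.55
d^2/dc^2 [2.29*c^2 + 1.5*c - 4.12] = 4.58000000000000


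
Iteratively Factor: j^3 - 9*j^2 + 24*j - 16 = (j - 1)*(j^2 - 8*j + 16) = (j - 4)*(j - 1)*(j - 4)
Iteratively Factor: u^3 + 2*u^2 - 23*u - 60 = (u + 4)*(u^2 - 2*u - 15) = (u - 5)*(u + 4)*(u + 3)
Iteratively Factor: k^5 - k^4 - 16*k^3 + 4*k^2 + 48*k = (k - 4)*(k^4 + 3*k^3 - 4*k^2 - 12*k) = k*(k - 4)*(k^3 + 3*k^2 - 4*k - 12) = k*(k - 4)*(k - 2)*(k^2 + 5*k + 6) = k*(k - 4)*(k - 2)*(k + 3)*(k + 2)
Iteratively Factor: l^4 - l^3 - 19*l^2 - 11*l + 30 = (l - 1)*(l^3 - 19*l - 30) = (l - 1)*(l + 3)*(l^2 - 3*l - 10) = (l - 1)*(l + 2)*(l + 3)*(l - 5)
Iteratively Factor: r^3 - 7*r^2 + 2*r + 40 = (r + 2)*(r^2 - 9*r + 20) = (r - 4)*(r + 2)*(r - 5)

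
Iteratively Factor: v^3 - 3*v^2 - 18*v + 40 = (v + 4)*(v^2 - 7*v + 10) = (v - 2)*(v + 4)*(v - 5)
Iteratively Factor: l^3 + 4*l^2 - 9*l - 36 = (l + 4)*(l^2 - 9) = (l - 3)*(l + 4)*(l + 3)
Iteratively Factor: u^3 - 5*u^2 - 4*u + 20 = (u - 5)*(u^2 - 4) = (u - 5)*(u + 2)*(u - 2)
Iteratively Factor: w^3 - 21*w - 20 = (w - 5)*(w^2 + 5*w + 4) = (w - 5)*(w + 1)*(w + 4)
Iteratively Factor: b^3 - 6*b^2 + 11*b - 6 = (b - 3)*(b^2 - 3*b + 2) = (b - 3)*(b - 2)*(b - 1)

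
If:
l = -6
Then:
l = -6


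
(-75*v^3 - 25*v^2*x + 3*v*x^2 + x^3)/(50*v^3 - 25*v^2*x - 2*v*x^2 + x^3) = (3*v + x)/(-2*v + x)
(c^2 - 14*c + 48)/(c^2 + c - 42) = (c - 8)/(c + 7)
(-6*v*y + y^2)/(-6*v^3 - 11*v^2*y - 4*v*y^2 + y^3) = y/(v^2 + 2*v*y + y^2)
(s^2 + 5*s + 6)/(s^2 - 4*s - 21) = (s + 2)/(s - 7)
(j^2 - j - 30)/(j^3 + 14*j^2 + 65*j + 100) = (j - 6)/(j^2 + 9*j + 20)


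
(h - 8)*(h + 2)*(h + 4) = h^3 - 2*h^2 - 40*h - 64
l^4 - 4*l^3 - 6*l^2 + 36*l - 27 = (l - 3)^2*(l - 1)*(l + 3)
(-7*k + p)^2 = 49*k^2 - 14*k*p + p^2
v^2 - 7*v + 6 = (v - 6)*(v - 1)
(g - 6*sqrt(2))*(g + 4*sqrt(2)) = g^2 - 2*sqrt(2)*g - 48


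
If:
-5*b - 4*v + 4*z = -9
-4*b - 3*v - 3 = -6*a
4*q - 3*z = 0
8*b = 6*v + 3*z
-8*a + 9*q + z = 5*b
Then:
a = 2563/162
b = 149/9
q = 547/27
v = 694/81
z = 2188/81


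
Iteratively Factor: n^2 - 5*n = (n)*(n - 5)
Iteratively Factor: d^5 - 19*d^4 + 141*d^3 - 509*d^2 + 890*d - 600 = (d - 4)*(d^4 - 15*d^3 + 81*d^2 - 185*d + 150) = (d - 5)*(d - 4)*(d^3 - 10*d^2 + 31*d - 30) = (d - 5)*(d - 4)*(d - 2)*(d^2 - 8*d + 15) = (d - 5)^2*(d - 4)*(d - 2)*(d - 3)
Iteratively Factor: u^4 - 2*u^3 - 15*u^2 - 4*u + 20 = (u + 2)*(u^3 - 4*u^2 - 7*u + 10) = (u + 2)^2*(u^2 - 6*u + 5) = (u - 5)*(u + 2)^2*(u - 1)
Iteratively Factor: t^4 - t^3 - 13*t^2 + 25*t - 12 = (t + 4)*(t^3 - 5*t^2 + 7*t - 3) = (t - 3)*(t + 4)*(t^2 - 2*t + 1) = (t - 3)*(t - 1)*(t + 4)*(t - 1)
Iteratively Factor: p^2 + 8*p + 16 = (p + 4)*(p + 4)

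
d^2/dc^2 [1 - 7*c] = 0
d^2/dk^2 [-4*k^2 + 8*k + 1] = -8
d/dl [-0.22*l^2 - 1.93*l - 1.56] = -0.44*l - 1.93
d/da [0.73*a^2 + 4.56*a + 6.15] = 1.46*a + 4.56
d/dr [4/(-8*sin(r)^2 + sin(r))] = 4*(16/tan(r) - cos(r)/sin(r)^2)/(8*sin(r) - 1)^2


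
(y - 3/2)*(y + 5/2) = y^2 + y - 15/4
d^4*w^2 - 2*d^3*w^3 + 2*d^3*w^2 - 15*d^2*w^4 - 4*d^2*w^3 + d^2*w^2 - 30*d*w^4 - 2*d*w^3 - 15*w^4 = (d - 5*w)*(d + 3*w)*(d*w + w)^2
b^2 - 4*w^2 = (b - 2*w)*(b + 2*w)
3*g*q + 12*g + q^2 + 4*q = (3*g + q)*(q + 4)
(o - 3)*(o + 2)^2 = o^3 + o^2 - 8*o - 12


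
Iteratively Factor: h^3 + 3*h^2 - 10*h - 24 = (h + 2)*(h^2 + h - 12) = (h - 3)*(h + 2)*(h + 4)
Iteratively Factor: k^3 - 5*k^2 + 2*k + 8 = (k - 4)*(k^2 - k - 2) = (k - 4)*(k - 2)*(k + 1)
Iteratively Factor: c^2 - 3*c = (c - 3)*(c)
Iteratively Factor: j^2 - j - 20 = (j - 5)*(j + 4)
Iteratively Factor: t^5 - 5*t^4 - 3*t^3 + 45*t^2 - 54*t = (t)*(t^4 - 5*t^3 - 3*t^2 + 45*t - 54) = t*(t - 2)*(t^3 - 3*t^2 - 9*t + 27) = t*(t - 3)*(t - 2)*(t^2 - 9) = t*(t - 3)*(t - 2)*(t + 3)*(t - 3)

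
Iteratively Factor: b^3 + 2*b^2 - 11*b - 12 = (b + 4)*(b^2 - 2*b - 3) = (b - 3)*(b + 4)*(b + 1)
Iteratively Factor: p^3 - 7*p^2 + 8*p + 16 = (p - 4)*(p^2 - 3*p - 4) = (p - 4)*(p + 1)*(p - 4)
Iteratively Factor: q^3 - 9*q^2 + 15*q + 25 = (q - 5)*(q^2 - 4*q - 5) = (q - 5)^2*(q + 1)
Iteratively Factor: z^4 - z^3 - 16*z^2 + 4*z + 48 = (z + 3)*(z^3 - 4*z^2 - 4*z + 16) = (z + 2)*(z + 3)*(z^2 - 6*z + 8) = (z - 4)*(z + 2)*(z + 3)*(z - 2)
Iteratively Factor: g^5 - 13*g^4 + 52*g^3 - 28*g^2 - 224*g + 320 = (g - 2)*(g^4 - 11*g^3 + 30*g^2 + 32*g - 160) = (g - 5)*(g - 2)*(g^3 - 6*g^2 + 32) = (g - 5)*(g - 2)*(g + 2)*(g^2 - 8*g + 16) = (g - 5)*(g - 4)*(g - 2)*(g + 2)*(g - 4)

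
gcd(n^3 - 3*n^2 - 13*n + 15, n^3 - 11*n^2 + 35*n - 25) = n^2 - 6*n + 5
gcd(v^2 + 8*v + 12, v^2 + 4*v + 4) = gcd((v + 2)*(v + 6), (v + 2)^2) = v + 2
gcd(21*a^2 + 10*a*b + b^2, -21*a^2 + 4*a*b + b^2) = 7*a + b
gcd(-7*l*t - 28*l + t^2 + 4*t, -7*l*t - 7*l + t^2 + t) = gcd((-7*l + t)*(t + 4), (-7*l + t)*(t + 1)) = -7*l + t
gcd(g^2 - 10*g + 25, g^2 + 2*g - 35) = g - 5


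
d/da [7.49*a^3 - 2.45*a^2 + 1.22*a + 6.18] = 22.47*a^2 - 4.9*a + 1.22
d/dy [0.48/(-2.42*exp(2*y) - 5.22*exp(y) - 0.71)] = (2.3232*exp(y) + 2.5056)*exp(y)/(2.42*exp(2*y) + 5.22*exp(y) + 0.71)^2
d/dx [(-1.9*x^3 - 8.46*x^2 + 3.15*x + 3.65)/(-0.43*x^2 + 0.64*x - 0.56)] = (0.817*x^4 - 2.432*x^3 - 0.867900000000001*x^2 + 12.6142*x - 4.1)/(0.1849*x^4 - 0.5504*x^3 + 0.8912*x^2 - 0.7168*x + 0.3136)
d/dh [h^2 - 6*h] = 2*h - 6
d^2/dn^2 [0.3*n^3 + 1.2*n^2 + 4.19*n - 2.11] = 1.8*n + 2.4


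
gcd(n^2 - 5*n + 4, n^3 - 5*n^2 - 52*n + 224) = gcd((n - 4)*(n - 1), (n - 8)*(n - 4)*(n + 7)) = n - 4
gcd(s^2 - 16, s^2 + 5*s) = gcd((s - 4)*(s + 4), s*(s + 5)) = 1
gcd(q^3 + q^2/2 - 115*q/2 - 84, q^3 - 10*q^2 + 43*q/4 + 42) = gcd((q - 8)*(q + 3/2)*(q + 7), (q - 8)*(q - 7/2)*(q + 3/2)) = q^2 - 13*q/2 - 12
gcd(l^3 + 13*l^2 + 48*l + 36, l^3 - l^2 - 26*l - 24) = l + 1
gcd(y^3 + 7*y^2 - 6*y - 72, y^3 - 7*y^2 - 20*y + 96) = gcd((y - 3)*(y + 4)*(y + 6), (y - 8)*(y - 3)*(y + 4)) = y^2 + y - 12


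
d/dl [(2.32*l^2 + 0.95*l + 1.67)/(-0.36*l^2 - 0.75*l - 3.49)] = (-1.398*l^2 - 14.9912*l - 2.063)/(0.1296*l^4 + 0.54*l^3 + 3.0753*l^2 + 5.235*l + 12.1801)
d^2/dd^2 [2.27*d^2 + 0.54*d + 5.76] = 4.54000000000000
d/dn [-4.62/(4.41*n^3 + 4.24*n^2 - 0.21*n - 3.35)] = (61.1226*n^2 + 39.1776*n - 0.9702)/(4.41*n^3 + 4.24*n^2 - 0.21*n - 3.35)^2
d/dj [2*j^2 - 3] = 4*j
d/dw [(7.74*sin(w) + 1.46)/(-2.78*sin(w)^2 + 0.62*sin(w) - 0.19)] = (21.5172*sin(w)^2 + 8.1176*sin(w) - 2.3758)*cos(w)/(7.7284*sin(w)^4 - 3.4472*sin(w)^3 + 1.4408*sin(w)^2 - 0.2356*sin(w) + 0.0361)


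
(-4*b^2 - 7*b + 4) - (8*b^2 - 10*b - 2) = -12*b^2 + 3*b + 6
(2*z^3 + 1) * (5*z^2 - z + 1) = 10*z^5 - 2*z^4 + 2*z^3 + 5*z^2 - z + 1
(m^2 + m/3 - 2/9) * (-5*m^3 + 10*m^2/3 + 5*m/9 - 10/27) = -5*m^5 + 5*m^4/3 + 25*m^3/9 - 25*m^2/27 - 20*m/81 + 20/243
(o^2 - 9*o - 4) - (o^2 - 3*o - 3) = -6*o - 1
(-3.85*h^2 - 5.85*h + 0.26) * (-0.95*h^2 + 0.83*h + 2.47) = 3.6575*h^4 + 2.362*h^3 - 14.612*h^2 - 14.2337*h + 0.6422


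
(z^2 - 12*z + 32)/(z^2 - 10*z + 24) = (z - 8)/(z - 6)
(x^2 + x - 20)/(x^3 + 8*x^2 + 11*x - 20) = (x - 4)/(x^2 + 3*x - 4)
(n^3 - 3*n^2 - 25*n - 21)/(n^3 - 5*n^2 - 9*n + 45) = (n^2 - 6*n - 7)/(n^2 - 8*n + 15)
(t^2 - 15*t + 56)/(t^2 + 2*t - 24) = (t^2 - 15*t + 56)/(t^2 + 2*t - 24)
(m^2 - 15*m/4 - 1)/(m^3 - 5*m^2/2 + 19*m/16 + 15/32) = 8*(m - 4)/(8*m^2 - 22*m + 15)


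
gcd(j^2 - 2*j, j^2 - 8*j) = j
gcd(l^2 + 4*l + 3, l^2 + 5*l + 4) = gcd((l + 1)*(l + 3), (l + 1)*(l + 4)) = l + 1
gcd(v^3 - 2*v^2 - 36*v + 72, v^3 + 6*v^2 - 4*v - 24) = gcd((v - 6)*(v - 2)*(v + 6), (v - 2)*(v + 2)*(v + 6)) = v^2 + 4*v - 12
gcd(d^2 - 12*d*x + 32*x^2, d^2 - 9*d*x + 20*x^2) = -d + 4*x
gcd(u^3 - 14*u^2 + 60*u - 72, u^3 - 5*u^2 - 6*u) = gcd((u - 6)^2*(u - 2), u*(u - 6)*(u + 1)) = u - 6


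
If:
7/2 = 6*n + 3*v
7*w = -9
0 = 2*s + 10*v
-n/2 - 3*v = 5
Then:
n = 17/11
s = 635/66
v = -127/66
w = -9/7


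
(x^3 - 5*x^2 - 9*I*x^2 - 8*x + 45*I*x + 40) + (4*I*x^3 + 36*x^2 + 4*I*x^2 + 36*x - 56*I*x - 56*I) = x^3 + 4*I*x^3 + 31*x^2 - 5*I*x^2 + 28*x - 11*I*x + 40 - 56*I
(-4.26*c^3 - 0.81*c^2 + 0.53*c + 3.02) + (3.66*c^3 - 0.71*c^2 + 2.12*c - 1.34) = -0.6*c^3 - 1.52*c^2 + 2.65*c + 1.68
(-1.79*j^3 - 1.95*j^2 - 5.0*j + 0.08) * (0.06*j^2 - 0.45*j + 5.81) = -0.1074*j^5 + 0.6885*j^4 - 9.8224*j^3 - 9.0747*j^2 - 29.086*j + 0.4648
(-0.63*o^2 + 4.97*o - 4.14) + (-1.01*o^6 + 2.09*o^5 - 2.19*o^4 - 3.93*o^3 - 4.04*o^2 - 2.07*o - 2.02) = -1.01*o^6 + 2.09*o^5 - 2.19*o^4 - 3.93*o^3 - 4.67*o^2 + 2.9*o - 6.16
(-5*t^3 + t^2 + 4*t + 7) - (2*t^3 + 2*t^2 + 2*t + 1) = -7*t^3 - t^2 + 2*t + 6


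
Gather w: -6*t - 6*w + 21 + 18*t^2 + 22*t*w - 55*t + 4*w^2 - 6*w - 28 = 18*t^2 - 61*t + 4*w^2 + w*(22*t - 12) - 7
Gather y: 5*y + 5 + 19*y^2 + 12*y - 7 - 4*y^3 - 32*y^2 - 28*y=-4*y^3 - 13*y^2 - 11*y - 2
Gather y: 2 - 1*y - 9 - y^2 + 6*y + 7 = -y^2 + 5*y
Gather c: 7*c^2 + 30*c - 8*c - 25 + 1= 7*c^2 + 22*c - 24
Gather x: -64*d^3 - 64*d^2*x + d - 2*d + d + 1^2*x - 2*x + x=-64*d^3 - 64*d^2*x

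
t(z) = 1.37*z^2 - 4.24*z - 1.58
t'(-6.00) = -20.68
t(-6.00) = 73.18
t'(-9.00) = -28.90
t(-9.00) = 147.55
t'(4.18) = 7.21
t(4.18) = 4.63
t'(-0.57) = -5.80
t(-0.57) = 1.28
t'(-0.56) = -5.77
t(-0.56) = 1.22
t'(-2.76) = -11.80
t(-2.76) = 20.56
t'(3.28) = 4.75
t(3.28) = -0.75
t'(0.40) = -3.14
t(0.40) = -3.06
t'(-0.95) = -6.84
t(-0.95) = 3.68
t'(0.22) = -3.64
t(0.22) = -2.45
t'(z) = 2.74*z - 4.24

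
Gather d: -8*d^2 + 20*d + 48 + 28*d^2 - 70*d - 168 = 20*d^2 - 50*d - 120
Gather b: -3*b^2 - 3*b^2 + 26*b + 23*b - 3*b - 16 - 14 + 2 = -6*b^2 + 46*b - 28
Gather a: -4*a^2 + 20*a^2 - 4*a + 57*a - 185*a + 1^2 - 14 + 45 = 16*a^2 - 132*a + 32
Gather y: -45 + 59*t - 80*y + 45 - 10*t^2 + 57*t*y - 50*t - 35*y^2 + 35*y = -10*t^2 + 9*t - 35*y^2 + y*(57*t - 45)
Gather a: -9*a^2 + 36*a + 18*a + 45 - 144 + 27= -9*a^2 + 54*a - 72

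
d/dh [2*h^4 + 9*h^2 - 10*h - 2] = 8*h^3 + 18*h - 10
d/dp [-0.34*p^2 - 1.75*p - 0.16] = -0.68*p - 1.75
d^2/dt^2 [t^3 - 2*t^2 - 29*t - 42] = 6*t - 4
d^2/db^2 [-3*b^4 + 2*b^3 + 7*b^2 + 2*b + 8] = -36*b^2 + 12*b + 14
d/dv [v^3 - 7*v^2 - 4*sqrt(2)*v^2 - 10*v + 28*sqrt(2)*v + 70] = 3*v^2 - 14*v - 8*sqrt(2)*v - 10 + 28*sqrt(2)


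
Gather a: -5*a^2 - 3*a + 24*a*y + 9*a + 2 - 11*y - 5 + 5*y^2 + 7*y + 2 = -5*a^2 + a*(24*y + 6) + 5*y^2 - 4*y - 1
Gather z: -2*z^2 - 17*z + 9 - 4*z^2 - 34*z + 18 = -6*z^2 - 51*z + 27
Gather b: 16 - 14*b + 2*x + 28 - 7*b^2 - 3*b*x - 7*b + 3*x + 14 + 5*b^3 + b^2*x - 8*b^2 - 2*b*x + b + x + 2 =5*b^3 + b^2*(x - 15) + b*(-5*x - 20) + 6*x + 60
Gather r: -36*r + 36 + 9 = 45 - 36*r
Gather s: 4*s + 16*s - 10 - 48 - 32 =20*s - 90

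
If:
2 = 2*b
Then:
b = 1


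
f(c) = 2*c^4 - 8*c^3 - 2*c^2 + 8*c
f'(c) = 8*c^3 - 24*c^2 - 4*c + 8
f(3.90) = -11.08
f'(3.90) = 101.91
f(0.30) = 2.02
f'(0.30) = 4.86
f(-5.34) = 2744.71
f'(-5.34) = -1873.20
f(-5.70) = 3482.16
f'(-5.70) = -2230.50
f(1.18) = -2.61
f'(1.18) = -16.99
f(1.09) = -1.19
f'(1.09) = -14.51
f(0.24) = 1.70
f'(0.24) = 5.77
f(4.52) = 91.34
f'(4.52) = 238.35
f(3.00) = -48.00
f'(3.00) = -4.00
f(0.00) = 0.00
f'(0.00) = 8.00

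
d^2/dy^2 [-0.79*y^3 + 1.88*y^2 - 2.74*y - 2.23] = 3.76 - 4.74*y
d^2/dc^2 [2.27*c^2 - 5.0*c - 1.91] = 4.54000000000000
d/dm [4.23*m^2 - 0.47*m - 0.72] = 8.46*m - 0.47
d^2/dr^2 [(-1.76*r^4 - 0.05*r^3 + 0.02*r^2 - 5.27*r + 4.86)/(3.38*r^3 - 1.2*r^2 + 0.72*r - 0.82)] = (-2.8421709430404e-14*r^7 + 3.54884800000002*r^6 - 380.653704*r^5 + 776.701392*r^4 - 287.439184*r^3 - 76.463856*r^2 + 86.537976*r - 10.721552)/(38.614472*r^9 - 41.12784*r^8 + 39.278304*r^7 - 47.353944*r^6 + 28.322496*r^5 - 17.381952*r^4 + 11.442264*r^3 - 3.695904*r^2 + 1.452384*r - 0.551368)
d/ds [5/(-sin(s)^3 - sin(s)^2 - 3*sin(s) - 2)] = 5*(3*sin(s)^2 + 2*sin(s) + 3)*cos(s)/(sin(s)^3 + sin(s)^2 + 3*sin(s) + 2)^2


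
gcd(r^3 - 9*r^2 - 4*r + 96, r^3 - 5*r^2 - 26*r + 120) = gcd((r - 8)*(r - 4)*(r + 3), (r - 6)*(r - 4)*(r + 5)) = r - 4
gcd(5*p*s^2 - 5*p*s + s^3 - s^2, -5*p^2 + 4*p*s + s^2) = 5*p + s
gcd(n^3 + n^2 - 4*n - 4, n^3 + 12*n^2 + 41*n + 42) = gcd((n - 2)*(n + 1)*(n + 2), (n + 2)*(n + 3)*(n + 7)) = n + 2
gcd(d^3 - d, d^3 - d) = d^3 - d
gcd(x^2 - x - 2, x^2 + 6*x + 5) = x + 1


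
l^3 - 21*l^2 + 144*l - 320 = (l - 8)^2*(l - 5)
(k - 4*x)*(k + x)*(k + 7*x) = k^3 + 4*k^2*x - 25*k*x^2 - 28*x^3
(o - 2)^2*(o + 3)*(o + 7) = o^4 + 6*o^3 - 15*o^2 - 44*o + 84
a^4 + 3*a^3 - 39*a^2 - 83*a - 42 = (a - 6)*(a + 1)^2*(a + 7)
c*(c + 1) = c^2 + c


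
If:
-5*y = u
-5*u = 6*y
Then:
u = 0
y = 0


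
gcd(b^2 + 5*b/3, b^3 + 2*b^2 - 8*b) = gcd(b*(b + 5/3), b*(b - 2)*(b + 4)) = b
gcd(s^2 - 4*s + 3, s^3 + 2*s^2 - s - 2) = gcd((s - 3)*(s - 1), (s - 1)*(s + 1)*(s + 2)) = s - 1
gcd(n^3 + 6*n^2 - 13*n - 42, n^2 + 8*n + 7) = n + 7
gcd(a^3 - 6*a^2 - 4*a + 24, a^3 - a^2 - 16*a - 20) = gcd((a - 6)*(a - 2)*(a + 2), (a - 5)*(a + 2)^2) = a + 2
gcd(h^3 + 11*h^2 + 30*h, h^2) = h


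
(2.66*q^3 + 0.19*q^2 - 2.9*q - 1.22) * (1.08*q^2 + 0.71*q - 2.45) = 2.8728*q^5 + 2.0938*q^4 - 9.5141*q^3 - 3.8421*q^2 + 6.2388*q + 2.989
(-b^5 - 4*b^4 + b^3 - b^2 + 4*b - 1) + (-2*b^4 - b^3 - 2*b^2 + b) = -b^5 - 6*b^4 - 3*b^2 + 5*b - 1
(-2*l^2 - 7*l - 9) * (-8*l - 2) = 16*l^3 + 60*l^2 + 86*l + 18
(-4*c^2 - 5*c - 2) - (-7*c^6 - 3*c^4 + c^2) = 7*c^6 + 3*c^4 - 5*c^2 - 5*c - 2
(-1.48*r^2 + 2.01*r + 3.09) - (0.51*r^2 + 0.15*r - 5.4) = -1.99*r^2 + 1.86*r + 8.49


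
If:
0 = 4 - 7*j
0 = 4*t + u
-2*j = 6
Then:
No Solution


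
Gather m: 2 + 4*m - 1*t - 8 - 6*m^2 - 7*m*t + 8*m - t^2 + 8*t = -6*m^2 + m*(12 - 7*t) - t^2 + 7*t - 6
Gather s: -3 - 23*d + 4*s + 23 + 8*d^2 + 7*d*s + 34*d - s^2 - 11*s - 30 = 8*d^2 + 11*d - s^2 + s*(7*d - 7) - 10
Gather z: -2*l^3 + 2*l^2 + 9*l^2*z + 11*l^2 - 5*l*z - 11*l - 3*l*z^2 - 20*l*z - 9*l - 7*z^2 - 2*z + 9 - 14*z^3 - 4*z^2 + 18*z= -2*l^3 + 13*l^2 - 20*l - 14*z^3 + z^2*(-3*l - 11) + z*(9*l^2 - 25*l + 16) + 9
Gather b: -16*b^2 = -16*b^2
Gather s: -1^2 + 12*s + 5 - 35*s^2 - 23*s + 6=-35*s^2 - 11*s + 10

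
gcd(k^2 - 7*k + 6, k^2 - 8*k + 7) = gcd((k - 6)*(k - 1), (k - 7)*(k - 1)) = k - 1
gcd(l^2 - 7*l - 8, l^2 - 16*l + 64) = l - 8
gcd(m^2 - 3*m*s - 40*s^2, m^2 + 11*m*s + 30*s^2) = m + 5*s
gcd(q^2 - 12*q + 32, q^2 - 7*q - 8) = q - 8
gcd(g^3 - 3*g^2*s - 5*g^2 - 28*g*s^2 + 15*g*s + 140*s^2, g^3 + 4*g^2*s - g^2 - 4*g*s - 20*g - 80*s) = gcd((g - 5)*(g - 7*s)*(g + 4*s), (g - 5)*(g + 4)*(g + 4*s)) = g^2 + 4*g*s - 5*g - 20*s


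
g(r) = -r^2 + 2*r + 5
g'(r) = 2 - 2*r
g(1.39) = 5.85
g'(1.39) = -0.78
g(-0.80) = 2.76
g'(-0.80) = 3.60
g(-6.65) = -52.52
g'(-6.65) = 15.30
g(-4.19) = -20.94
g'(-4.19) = 10.38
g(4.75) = -8.06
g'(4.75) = -7.50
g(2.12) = 4.75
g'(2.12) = -2.24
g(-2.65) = -7.32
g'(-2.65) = 7.30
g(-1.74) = -1.51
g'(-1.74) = 5.48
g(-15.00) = -250.00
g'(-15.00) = 32.00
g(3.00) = 2.00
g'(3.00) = -4.00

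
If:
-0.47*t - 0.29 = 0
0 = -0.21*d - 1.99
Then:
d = -9.48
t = -0.62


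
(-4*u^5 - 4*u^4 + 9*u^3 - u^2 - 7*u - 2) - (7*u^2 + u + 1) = -4*u^5 - 4*u^4 + 9*u^3 - 8*u^2 - 8*u - 3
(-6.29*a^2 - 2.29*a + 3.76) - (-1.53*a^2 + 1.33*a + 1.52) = -4.76*a^2 - 3.62*a + 2.24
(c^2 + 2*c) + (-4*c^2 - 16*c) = -3*c^2 - 14*c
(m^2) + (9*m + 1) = m^2 + 9*m + 1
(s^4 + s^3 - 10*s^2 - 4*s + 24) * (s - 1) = s^5 - 11*s^3 + 6*s^2 + 28*s - 24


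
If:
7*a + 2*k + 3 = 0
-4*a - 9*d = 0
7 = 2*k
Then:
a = -10/7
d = 40/63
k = 7/2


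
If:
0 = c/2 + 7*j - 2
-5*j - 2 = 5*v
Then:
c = 14*v + 48/5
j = -v - 2/5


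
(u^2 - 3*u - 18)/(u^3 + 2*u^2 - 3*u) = (u - 6)/(u*(u - 1))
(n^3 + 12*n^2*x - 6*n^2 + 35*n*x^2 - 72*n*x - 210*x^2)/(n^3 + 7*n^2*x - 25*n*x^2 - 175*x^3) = (6 - n)/(-n + 5*x)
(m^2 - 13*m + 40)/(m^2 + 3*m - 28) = (m^2 - 13*m + 40)/(m^2 + 3*m - 28)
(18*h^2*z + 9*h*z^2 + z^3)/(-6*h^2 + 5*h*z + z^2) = z*(3*h + z)/(-h + z)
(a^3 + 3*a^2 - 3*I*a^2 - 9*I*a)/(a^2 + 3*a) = a - 3*I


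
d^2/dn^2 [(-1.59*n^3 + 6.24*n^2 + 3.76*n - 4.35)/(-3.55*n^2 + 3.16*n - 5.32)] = (-2.8421709430404e-14*n^5 + 1.13686837721616e-13*n^4 - 263.074712*n^3 + 875.638242*n^2 + 403.283256*n - 557.067656)/(44.738875*n^6 - 119.4717*n^5 + 307.48254*n^4 - 389.633056*n^3 + 460.790736*n^2 - 268.306752*n + 150.568768)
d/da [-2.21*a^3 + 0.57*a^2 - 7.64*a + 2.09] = -6.63*a^2 + 1.14*a - 7.64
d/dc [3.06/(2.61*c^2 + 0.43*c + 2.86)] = (-15.9732*c - 1.3158)/(2.61*c^2 + 0.43*c + 2.86)^2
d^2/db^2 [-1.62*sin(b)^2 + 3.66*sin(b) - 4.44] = -3.66*sin(b) - 3.24*cos(2*b)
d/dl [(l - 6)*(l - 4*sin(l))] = l + (6 - l)*(4*cos(l) - 1) - 4*sin(l)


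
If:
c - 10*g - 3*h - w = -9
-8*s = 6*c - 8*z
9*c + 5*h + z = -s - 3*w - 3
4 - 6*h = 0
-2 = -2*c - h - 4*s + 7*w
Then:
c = -104*z/219 - 484/657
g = 4171/6570 - 122*z/1095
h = 2/3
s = 99*z/73 + 121/219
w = 140*z/219 - 56/657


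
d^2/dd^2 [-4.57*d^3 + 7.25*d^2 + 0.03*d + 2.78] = 14.5 - 27.42*d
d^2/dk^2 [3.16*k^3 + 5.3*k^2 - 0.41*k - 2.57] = 18.96*k + 10.6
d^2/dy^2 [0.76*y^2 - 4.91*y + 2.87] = 1.52000000000000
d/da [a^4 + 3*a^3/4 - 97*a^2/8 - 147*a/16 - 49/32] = 4*a^3 + 9*a^2/4 - 97*a/4 - 147/16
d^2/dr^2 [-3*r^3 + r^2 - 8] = 2 - 18*r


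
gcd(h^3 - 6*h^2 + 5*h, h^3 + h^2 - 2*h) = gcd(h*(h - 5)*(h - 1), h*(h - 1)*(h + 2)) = h^2 - h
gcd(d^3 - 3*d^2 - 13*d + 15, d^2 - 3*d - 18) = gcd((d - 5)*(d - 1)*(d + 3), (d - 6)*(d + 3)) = d + 3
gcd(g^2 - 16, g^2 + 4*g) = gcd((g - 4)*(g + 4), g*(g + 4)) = g + 4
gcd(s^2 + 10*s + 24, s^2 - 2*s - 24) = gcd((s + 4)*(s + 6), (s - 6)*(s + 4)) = s + 4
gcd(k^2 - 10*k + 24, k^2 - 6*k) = k - 6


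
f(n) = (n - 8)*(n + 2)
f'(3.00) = 0.00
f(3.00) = -25.00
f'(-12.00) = -30.00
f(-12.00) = 200.00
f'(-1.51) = -9.02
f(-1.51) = -4.66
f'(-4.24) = -14.48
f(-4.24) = 27.42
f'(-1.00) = -8.00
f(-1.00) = -9.00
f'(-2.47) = -10.94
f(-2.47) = 4.92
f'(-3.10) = -12.20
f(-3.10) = 12.21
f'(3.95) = 1.90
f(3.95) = -24.10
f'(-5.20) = -16.40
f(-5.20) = 42.24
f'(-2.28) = -10.56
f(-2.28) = 2.88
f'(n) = 2*n - 6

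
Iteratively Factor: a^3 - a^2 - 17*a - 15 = (a - 5)*(a^2 + 4*a + 3) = (a - 5)*(a + 1)*(a + 3)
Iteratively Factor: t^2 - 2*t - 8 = (t + 2)*(t - 4)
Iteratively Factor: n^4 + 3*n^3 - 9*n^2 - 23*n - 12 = (n + 1)*(n^3 + 2*n^2 - 11*n - 12) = (n - 3)*(n + 1)*(n^2 + 5*n + 4) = (n - 3)*(n + 1)*(n + 4)*(n + 1)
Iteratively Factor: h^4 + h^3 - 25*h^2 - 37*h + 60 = (h - 1)*(h^3 + 2*h^2 - 23*h - 60) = (h - 1)*(h + 4)*(h^2 - 2*h - 15) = (h - 1)*(h + 3)*(h + 4)*(h - 5)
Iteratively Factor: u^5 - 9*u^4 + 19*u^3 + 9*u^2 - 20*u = (u - 1)*(u^4 - 8*u^3 + 11*u^2 + 20*u) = (u - 4)*(u - 1)*(u^3 - 4*u^2 - 5*u) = (u - 4)*(u - 1)*(u + 1)*(u^2 - 5*u) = u*(u - 4)*(u - 1)*(u + 1)*(u - 5)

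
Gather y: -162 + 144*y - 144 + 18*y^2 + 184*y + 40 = 18*y^2 + 328*y - 266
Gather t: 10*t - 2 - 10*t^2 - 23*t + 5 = -10*t^2 - 13*t + 3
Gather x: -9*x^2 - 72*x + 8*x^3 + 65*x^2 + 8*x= 8*x^3 + 56*x^2 - 64*x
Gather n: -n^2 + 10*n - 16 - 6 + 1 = -n^2 + 10*n - 21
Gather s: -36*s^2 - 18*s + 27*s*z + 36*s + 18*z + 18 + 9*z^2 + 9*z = -36*s^2 + s*(27*z + 18) + 9*z^2 + 27*z + 18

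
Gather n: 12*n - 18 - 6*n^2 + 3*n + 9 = -6*n^2 + 15*n - 9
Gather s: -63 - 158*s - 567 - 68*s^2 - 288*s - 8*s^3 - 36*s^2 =-8*s^3 - 104*s^2 - 446*s - 630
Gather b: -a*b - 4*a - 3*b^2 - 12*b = -4*a - 3*b^2 + b*(-a - 12)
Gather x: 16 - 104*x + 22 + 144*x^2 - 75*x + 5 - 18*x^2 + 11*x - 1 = 126*x^2 - 168*x + 42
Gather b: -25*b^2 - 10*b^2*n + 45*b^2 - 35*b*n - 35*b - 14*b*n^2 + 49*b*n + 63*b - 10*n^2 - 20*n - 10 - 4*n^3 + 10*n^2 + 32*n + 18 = b^2*(20 - 10*n) + b*(-14*n^2 + 14*n + 28) - 4*n^3 + 12*n + 8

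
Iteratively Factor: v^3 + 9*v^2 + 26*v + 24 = (v + 3)*(v^2 + 6*v + 8) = (v + 3)*(v + 4)*(v + 2)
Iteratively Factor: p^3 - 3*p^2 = (p - 3)*(p^2) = p*(p - 3)*(p)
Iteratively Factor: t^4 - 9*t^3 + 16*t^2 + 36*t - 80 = (t + 2)*(t^3 - 11*t^2 + 38*t - 40) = (t - 4)*(t + 2)*(t^2 - 7*t + 10) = (t - 5)*(t - 4)*(t + 2)*(t - 2)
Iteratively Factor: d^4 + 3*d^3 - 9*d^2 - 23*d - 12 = (d + 1)*(d^3 + 2*d^2 - 11*d - 12) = (d - 3)*(d + 1)*(d^2 + 5*d + 4) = (d - 3)*(d + 1)*(d + 4)*(d + 1)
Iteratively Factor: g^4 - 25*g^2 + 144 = (g - 3)*(g^3 + 3*g^2 - 16*g - 48) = (g - 3)*(g + 4)*(g^2 - g - 12) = (g - 3)*(g + 3)*(g + 4)*(g - 4)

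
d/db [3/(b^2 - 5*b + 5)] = 3*(5 - 2*b)/(b^2 - 5*b + 5)^2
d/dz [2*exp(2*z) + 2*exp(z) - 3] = (4*exp(z) + 2)*exp(z)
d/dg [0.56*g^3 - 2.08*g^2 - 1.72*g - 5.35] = 1.68*g^2 - 4.16*g - 1.72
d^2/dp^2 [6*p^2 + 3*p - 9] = 12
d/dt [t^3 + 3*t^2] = 3*t*(t + 2)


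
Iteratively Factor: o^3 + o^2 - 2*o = (o)*(o^2 + o - 2) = o*(o + 2)*(o - 1)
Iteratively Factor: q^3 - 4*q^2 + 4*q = (q)*(q^2 - 4*q + 4) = q*(q - 2)*(q - 2)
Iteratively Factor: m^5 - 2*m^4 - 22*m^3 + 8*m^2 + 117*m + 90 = (m + 2)*(m^4 - 4*m^3 - 14*m^2 + 36*m + 45) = (m - 3)*(m + 2)*(m^3 - m^2 - 17*m - 15) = (m - 3)*(m + 2)*(m + 3)*(m^2 - 4*m - 5) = (m - 3)*(m + 1)*(m + 2)*(m + 3)*(m - 5)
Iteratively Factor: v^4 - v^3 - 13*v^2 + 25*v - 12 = (v - 3)*(v^3 + 2*v^2 - 7*v + 4) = (v - 3)*(v + 4)*(v^2 - 2*v + 1) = (v - 3)*(v - 1)*(v + 4)*(v - 1)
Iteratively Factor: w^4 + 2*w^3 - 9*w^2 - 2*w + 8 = (w + 4)*(w^3 - 2*w^2 - w + 2) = (w - 2)*(w + 4)*(w^2 - 1) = (w - 2)*(w + 1)*(w + 4)*(w - 1)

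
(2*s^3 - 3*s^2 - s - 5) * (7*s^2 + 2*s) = 14*s^5 - 17*s^4 - 13*s^3 - 37*s^2 - 10*s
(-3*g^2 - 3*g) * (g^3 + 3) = -3*g^5 - 3*g^4 - 9*g^2 - 9*g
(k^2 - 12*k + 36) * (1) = k^2 - 12*k + 36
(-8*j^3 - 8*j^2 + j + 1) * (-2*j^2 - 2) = 16*j^5 + 16*j^4 + 14*j^3 + 14*j^2 - 2*j - 2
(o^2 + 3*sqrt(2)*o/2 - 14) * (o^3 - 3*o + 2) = o^5 + 3*sqrt(2)*o^4/2 - 17*o^3 - 9*sqrt(2)*o^2/2 + 2*o^2 + 3*sqrt(2)*o + 42*o - 28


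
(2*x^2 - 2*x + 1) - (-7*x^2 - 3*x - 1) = 9*x^2 + x + 2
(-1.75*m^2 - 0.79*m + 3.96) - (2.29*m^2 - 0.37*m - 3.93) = -4.04*m^2 - 0.42*m + 7.89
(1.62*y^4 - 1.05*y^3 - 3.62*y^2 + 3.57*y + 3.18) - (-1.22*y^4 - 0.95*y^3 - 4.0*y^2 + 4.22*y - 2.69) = 2.84*y^4 - 0.1*y^3 + 0.38*y^2 - 0.65*y + 5.87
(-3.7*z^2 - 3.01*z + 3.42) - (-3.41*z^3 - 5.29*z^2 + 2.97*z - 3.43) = 3.41*z^3 + 1.59*z^2 - 5.98*z + 6.85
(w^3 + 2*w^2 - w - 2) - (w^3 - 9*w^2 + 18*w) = 11*w^2 - 19*w - 2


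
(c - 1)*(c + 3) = c^2 + 2*c - 3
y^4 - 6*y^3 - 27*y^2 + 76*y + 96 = (y - 8)*(y - 3)*(y + 1)*(y + 4)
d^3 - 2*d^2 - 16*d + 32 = (d - 4)*(d - 2)*(d + 4)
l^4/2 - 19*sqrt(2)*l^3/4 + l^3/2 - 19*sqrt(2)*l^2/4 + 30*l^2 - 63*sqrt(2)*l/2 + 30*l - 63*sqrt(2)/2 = (l/2 + 1/2)*(l - 7*sqrt(2)/2)*(l - 3*sqrt(2))^2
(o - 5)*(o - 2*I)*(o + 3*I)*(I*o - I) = I*o^4 - o^3 - 6*I*o^3 + 6*o^2 + 11*I*o^2 - 5*o - 36*I*o + 30*I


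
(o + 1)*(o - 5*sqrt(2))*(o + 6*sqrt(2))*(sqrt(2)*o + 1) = sqrt(2)*o^4 + sqrt(2)*o^3 + 3*o^3 - 59*sqrt(2)*o^2 + 3*o^2 - 59*sqrt(2)*o - 60*o - 60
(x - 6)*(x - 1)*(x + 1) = x^3 - 6*x^2 - x + 6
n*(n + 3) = n^2 + 3*n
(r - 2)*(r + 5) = r^2 + 3*r - 10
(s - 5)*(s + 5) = s^2 - 25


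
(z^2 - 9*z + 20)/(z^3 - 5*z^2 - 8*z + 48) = (z - 5)/(z^2 - z - 12)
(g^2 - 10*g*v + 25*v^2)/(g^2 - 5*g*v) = (g - 5*v)/g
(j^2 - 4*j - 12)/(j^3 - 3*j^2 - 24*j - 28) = (j - 6)/(j^2 - 5*j - 14)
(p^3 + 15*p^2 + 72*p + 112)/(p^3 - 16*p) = (p^2 + 11*p + 28)/(p*(p - 4))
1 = 1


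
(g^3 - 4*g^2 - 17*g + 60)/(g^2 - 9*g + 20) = (g^2 + g - 12)/(g - 4)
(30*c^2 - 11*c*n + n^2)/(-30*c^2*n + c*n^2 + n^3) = (-6*c + n)/(n*(6*c + n))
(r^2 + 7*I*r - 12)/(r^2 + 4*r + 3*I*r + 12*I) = (r + 4*I)/(r + 4)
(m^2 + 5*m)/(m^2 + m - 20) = m/(m - 4)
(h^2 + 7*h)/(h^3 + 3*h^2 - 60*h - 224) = h/(h^2 - 4*h - 32)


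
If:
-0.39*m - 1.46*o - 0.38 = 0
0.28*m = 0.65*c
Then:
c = -1.61262327416174*o - 0.419723865877712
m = -3.74358974358974*o - 0.974358974358974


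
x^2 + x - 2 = (x - 1)*(x + 2)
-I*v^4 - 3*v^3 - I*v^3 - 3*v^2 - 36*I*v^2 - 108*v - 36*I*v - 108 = (v - 6*I)*(v - 3*I)*(v + 6*I)*(-I*v - I)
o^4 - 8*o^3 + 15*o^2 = o^2*(o - 5)*(o - 3)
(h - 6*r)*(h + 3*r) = h^2 - 3*h*r - 18*r^2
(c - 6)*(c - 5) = c^2 - 11*c + 30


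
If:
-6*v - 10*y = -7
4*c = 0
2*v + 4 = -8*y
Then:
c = 0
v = 24/7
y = -19/14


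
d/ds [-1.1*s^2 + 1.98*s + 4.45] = 1.98 - 2.2*s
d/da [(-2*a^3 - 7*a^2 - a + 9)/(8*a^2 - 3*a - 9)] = (-16*a^4 + 12*a^3 + 83*a^2 - 18*a + 36)/(64*a^4 - 48*a^3 - 135*a^2 + 54*a + 81)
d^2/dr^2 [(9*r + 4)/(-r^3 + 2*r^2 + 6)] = 2*(r^2*(3*r - 4)^2*(9*r + 4) + (27*r^2 - 36*r + (3*r - 2)*(9*r + 4))*(-r^3 + 2*r^2 + 6))/(-r^3 + 2*r^2 + 6)^3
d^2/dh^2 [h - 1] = 0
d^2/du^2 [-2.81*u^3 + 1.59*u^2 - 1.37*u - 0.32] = 3.18 - 16.86*u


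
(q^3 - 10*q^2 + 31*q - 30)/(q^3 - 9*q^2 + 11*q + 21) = (q^2 - 7*q + 10)/(q^2 - 6*q - 7)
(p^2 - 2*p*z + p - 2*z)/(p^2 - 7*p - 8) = (p - 2*z)/(p - 8)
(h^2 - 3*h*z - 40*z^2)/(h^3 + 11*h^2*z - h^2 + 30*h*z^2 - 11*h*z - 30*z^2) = (h - 8*z)/(h^2 + 6*h*z - h - 6*z)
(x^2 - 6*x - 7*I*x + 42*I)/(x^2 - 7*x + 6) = (x - 7*I)/(x - 1)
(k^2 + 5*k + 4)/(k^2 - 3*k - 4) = (k + 4)/(k - 4)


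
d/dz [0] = 0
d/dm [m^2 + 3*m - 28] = 2*m + 3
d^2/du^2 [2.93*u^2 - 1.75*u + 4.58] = 5.86000000000000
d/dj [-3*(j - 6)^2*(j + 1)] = 3*(4 - 3*j)*(j - 6)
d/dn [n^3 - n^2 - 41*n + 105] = 3*n^2 - 2*n - 41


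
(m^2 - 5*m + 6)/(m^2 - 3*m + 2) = (m - 3)/(m - 1)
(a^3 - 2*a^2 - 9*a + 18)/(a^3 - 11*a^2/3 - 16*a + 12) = 3*(a^2 - 5*a + 6)/(3*a^2 - 20*a + 12)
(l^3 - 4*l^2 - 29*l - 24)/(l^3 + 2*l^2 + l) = (l^2 - 5*l - 24)/(l*(l + 1))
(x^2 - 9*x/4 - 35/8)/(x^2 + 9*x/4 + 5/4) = (x - 7/2)/(x + 1)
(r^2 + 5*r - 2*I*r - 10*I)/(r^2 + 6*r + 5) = (r - 2*I)/(r + 1)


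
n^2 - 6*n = n*(n - 6)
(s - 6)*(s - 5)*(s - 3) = s^3 - 14*s^2 + 63*s - 90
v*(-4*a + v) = -4*a*v + v^2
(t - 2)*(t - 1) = t^2 - 3*t + 2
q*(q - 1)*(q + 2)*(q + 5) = q^4 + 6*q^3 + 3*q^2 - 10*q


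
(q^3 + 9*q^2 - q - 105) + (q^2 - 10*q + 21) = q^3 + 10*q^2 - 11*q - 84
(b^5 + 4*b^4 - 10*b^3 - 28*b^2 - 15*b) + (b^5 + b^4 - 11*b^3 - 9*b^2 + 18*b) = 2*b^5 + 5*b^4 - 21*b^3 - 37*b^2 + 3*b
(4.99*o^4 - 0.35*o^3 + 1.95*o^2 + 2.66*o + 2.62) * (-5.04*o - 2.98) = -25.1496*o^5 - 13.1062*o^4 - 8.785*o^3 - 19.2174*o^2 - 21.1316*o - 7.8076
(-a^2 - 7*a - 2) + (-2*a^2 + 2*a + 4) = -3*a^2 - 5*a + 2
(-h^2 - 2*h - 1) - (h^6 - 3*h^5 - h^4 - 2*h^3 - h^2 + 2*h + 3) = -h^6 + 3*h^5 + h^4 + 2*h^3 - 4*h - 4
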